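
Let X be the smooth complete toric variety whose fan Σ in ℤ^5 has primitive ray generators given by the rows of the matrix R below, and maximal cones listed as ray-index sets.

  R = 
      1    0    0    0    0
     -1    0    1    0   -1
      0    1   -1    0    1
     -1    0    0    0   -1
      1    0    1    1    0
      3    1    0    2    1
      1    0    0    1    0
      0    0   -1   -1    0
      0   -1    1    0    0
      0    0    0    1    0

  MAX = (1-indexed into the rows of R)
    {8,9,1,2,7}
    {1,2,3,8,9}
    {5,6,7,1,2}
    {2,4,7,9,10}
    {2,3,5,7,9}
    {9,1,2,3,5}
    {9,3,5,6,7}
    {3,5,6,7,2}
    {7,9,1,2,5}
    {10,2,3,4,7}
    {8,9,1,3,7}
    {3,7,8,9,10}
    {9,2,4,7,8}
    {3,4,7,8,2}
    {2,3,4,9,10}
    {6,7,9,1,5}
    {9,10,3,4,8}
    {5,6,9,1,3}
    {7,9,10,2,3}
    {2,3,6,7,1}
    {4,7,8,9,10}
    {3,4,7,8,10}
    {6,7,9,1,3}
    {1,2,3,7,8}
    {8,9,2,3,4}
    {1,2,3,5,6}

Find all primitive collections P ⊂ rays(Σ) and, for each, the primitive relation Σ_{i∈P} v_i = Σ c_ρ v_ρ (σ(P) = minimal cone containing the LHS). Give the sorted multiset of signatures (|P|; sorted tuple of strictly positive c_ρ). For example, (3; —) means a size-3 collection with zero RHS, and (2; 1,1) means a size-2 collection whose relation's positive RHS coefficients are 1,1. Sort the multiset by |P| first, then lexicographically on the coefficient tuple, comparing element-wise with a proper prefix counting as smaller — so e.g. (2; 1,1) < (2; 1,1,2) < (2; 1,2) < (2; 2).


Σ has 14 primitive collections:

  P={1,10}:  v_{1} + v_{10} = v_{7}  ⟹  sig = (2; 1)
  P={5,8}:  v_{5} + v_{8} = v_{1}  ⟹  sig = (2; 1)
  P={4,5}:  v_{4} + v_{5} = v_{2} + v_{7}  ⟹  sig = (2; 1,1)
  P={1,4}:  v_{1} + v_{4} = v_{2} + v_{7} + v_{8}  ⟹  sig = (2; 1,1,1)
  P={4,6}:  v_{4} + v_{6} = v_{1} + v_{2} + v_{3} + 2·v_{7}  ⟹  sig = (2; 1,1,1,2)
  P={5,10}:  v_{5} + v_{10} = v_{2} + v_{3} + 2·v_{7} + v_{9}  ⟹  sig = (2; 1,1,1,2)
  P={6,8}:  v_{6} + v_{8} = 2·v_{1} + v_{3} + v_{7}  ⟹  sig = (2; 1,1,2)
  P={6,10}:  v_{6} + v_{10} = v_{3} + v_{5} + 2·v_{7}  ⟹  sig = (2; 1,1,2)
  P={2,8,10}:  v_{2} + v_{8} + v_{10} = v_{4}  ⟹  sig = (3; 1)
  P={2,6,9}:  v_{2} + v_{6} + v_{9} = 2·v_{5}  ⟹  sig = (3; 2)
  P={1,3,5,7}:  v_{1} + v_{3} + v_{5} + v_{7} = v_{6}  ⟹  sig = (4; 1)
  P={3,4,7,9}:  v_{3} + v_{4} + v_{7} + v_{9} = v_{10}  ⟹  sig = (4; 1)
  P={2,3,7,8,9}:  v_{2} + v_{3} + v_{7} + v_{8} + v_{9} = 0  ⟹  sig = (5; —)
  P={1,2,3,7,9}:  v_{1} + v_{2} + v_{3} + v_{7} + v_{9} = v_{5}  ⟹  sig = (5; 1)

Sorted signature multiset PRS(X):
{ (2; 1) ×2,  (2; 1,1),  (2; 1,1,1),  (2; 1,1,1,2) ×2,  (2; 1,1,2) ×2,  (3; 1),  (3; 2),  (4; 1) ×2,  (5; —),  (5; 1) }


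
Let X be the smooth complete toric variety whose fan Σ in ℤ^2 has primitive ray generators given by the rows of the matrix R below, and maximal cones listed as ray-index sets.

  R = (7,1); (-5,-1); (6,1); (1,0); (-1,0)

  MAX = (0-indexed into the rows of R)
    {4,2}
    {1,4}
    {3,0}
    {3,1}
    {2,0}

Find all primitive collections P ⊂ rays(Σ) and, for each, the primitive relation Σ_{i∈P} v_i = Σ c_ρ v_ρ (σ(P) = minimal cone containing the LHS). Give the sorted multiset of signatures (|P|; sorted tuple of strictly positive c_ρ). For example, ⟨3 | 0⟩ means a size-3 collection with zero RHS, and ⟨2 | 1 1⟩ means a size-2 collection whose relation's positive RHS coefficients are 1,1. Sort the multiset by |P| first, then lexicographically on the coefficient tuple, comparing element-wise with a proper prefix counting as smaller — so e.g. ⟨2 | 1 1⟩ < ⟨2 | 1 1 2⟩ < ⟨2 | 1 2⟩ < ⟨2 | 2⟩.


Δ(Σ) — 5 vertices, 5 min non-faces:

  {3,4}:  v_{3} + v_{4} = 0 ; sig = ⟨2 | 0⟩
  {0,4}:  v_{0} + v_{4} = v_{2} ; sig = ⟨2 | 1⟩
  {1,2}:  v_{1} + v_{2} = v_{3} ; sig = ⟨2 | 1⟩
  {2,3}:  v_{2} + v_{3} = v_{0} ; sig = ⟨2 | 1⟩
  {0,1}:  v_{0} + v_{1} = 2·v_{3} ; sig = ⟨2 | 2⟩

Sorted signature multiset PRS(X):
{ ⟨2 | 0⟩,  ⟨2 | 1⟩ ×3,  ⟨2 | 2⟩ }


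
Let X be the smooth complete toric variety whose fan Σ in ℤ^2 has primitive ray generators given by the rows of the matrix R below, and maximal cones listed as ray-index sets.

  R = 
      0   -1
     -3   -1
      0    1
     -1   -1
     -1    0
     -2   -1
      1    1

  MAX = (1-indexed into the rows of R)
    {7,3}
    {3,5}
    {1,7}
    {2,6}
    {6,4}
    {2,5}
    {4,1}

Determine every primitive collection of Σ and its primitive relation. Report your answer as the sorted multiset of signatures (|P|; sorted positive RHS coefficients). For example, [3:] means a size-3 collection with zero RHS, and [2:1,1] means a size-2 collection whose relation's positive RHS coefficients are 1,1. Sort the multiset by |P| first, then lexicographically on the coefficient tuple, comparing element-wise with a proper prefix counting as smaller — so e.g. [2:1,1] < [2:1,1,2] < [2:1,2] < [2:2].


The 14 primitive collections of Σ (r=7, n=2):

  P = {1,3}:  v_{1} + v_{3} = 0  →  sig = [2:]
  P = {4,7}:  v_{4} + v_{7} = 0  →  sig = [2:]
  P = {1,5}:  v_{1} + v_{5} = v_{4}  →  sig = [2:1]
  P = {3,4}:  v_{3} + v_{4} = v_{5}  →  sig = [2:1]
  P = {4,5}:  v_{4} + v_{5} = v_{6}  →  sig = [2:1]
  P = {5,6}:  v_{5} + v_{6} = v_{2}  →  sig = [2:1]
  P = {5,7}:  v_{5} + v_{7} = v_{3}  →  sig = [2:1]
  P = {6,7}:  v_{6} + v_{7} = v_{5}  →  sig = [2:1]
  P = {1,2}:  v_{1} + v_{2} = v_{4} + v_{6}  →  sig = [2:1,1]
  P = {1,6}:  v_{1} + v_{6} = 2·v_{4}  →  sig = [2:2]
  P = {2,4}:  v_{2} + v_{4} = 2·v_{6}  →  sig = [2:2]
  P = {2,7}:  v_{2} + v_{7} = 2·v_{5}  →  sig = [2:2]
  P = {3,6}:  v_{3} + v_{6} = 2·v_{5}  →  sig = [2:2]
  P = {2,3}:  v_{2} + v_{3} = 3·v_{5}  →  sig = [2:3]

Sorted signature multiset PRS(X):
[[2:], [2:], [2:1], [2:1], [2:1], [2:1], [2:1], [2:1], [2:1,1], [2:2], [2:2], [2:2], [2:2], [2:3]]


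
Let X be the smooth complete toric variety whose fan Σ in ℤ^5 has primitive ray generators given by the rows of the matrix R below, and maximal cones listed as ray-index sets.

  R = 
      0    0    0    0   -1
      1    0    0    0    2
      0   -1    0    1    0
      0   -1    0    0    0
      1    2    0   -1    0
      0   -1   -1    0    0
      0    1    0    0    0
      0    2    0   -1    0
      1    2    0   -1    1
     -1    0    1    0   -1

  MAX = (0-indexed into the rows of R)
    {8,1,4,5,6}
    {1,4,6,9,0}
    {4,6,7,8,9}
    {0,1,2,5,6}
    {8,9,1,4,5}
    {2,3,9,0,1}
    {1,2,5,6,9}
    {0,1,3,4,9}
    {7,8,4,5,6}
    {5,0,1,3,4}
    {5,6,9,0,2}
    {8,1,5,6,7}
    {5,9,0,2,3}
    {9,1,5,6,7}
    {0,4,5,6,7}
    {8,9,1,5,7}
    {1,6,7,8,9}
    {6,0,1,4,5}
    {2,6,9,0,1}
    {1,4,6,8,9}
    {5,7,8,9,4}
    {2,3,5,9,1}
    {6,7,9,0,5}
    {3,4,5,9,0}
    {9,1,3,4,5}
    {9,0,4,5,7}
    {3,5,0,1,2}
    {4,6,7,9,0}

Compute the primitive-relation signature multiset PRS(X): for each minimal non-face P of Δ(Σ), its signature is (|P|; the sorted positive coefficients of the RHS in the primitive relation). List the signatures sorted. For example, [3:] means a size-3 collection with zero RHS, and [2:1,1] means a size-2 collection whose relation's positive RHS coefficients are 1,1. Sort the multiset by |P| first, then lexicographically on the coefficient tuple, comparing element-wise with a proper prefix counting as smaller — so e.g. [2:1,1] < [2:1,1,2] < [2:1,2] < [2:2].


The 12 primitive collections of Σ (r=10, n=5):

  P={3,6}:  v_{3} + v_{6} = 0  →  sig = [2:]
  P={0,8}:  v_{0} + v_{8} = v_{4}  →  sig = [2:1]
  P={2,7}:  v_{2} + v_{7} = v_{6}  →  sig = [2:1]
  P={2,8}:  v_{2} + v_{8} = v_{0} + v_{1} + v_{6}  →  sig = [2:1,1,1]
  P={3,7}:  v_{3} + v_{7} = v_{5} + v_{8} + v_{9}  →  sig = [2:1,1,1]
  P={3,8}:  v_{3} + v_{8} = v_{1} + v_{4} + v_{5} + v_{9}  →  sig = [2:1,1,1,1]
  P={2,4}:  v_{2} + v_{4} = 2·v_{0} + v_{1} + v_{6}  →  sig = [2:1,1,2]
  P={0,1,7}:  v_{0} + v_{1} + v_{7} = v_{8}  →  sig = [3:1]
  P={1,4,7}:  v_{1} + v_{4} + v_{7} = 2·v_{8}  →  sig = [3:2]
  P={0,1,5,9}:  v_{0} + v_{1} + v_{5} + v_{9} = v_{3}  →  sig = [4:1]
  P={5,6,8,9}:  v_{5} + v_{6} + v_{8} + v_{9} = v_{7}  →  sig = [4:1]
  P={4,5,6,9}:  v_{4} + v_{5} + v_{6} + v_{9} = v_{0} + v_{7}  →  sig = [4:1,1]

Sorted signature multiset PRS(X):
{ [2:],  [2:1] ×2,  [2:1,1,1] ×2,  [2:1,1,1,1],  [2:1,1,2],  [3:1],  [3:2],  [4:1] ×2,  [4:1,1] }


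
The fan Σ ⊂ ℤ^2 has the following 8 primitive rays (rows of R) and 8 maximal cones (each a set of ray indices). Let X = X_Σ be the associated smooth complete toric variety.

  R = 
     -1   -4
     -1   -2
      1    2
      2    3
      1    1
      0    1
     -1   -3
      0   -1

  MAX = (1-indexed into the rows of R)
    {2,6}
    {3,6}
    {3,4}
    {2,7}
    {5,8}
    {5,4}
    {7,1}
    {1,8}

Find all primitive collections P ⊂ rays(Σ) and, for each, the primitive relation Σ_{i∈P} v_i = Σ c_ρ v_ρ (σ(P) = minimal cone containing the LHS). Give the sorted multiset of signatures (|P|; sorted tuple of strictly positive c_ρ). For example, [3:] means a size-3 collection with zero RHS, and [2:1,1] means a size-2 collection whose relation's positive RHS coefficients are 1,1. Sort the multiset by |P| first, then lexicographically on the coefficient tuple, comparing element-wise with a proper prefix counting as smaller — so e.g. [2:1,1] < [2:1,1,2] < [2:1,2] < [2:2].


Minimal non-faces — 20 found among 8 rays, 8 max cones:

  P={2,3}:  v_{2} + v_{3} = 0 ; sig = [2:]
  P={6,8}:  v_{6} + v_{8} = 0 ; sig = [2:]
  P={1,6}:  v_{1} + v_{6} = v_{7} ; sig = [2:1]
  P={2,4}:  v_{2} + v_{4} = v_{5} ; sig = [2:1]
  P={2,5}:  v_{2} + v_{5} = v_{8} ; sig = [2:1]
  P={2,8}:  v_{2} + v_{8} = v_{7} ; sig = [2:1]
  P={3,5}:  v_{3} + v_{5} = v_{4} ; sig = [2:1]
  P={3,7}:  v_{3} + v_{7} = v_{8} ; sig = [2:1]
  P={3,8}:  v_{3} + v_{8} = v_{5} ; sig = [2:1]
  P={5,6}:  v_{5} + v_{6} = v_{3} ; sig = [2:1]
  P={6,7}:  v_{6} + v_{7} = v_{2} ; sig = [2:1]
  P={7,8}:  v_{7} + v_{8} = v_{1} ; sig = [2:1]
  P={4,7}:  v_{4} + v_{7} = v_{5} + v_{8} ; sig = [2:1,1]
  P={1,4}:  v_{1} + v_{4} = v_{5} + 2·v_{8} ; sig = [2:1,2]
  P={1,2}:  v_{1} + v_{2} = 2·v_{7} ; sig = [2:2]
  P={1,3}:  v_{1} + v_{3} = 2·v_{8} ; sig = [2:2]
  P={4,6}:  v_{4} + v_{6} = 2·v_{3} ; sig = [2:2]
  P={4,8}:  v_{4} + v_{8} = 2·v_{5} ; sig = [2:2]
  P={5,7}:  v_{5} + v_{7} = 2·v_{8} ; sig = [2:2]
  P={1,5}:  v_{1} + v_{5} = 3·v_{8} ; sig = [2:3]

so the primitive-relation signature multiset is
[[2:], [2:], [2:1], [2:1], [2:1], [2:1], [2:1], [2:1], [2:1], [2:1], [2:1], [2:1], [2:1,1], [2:1,2], [2:2], [2:2], [2:2], [2:2], [2:2], [2:3]]


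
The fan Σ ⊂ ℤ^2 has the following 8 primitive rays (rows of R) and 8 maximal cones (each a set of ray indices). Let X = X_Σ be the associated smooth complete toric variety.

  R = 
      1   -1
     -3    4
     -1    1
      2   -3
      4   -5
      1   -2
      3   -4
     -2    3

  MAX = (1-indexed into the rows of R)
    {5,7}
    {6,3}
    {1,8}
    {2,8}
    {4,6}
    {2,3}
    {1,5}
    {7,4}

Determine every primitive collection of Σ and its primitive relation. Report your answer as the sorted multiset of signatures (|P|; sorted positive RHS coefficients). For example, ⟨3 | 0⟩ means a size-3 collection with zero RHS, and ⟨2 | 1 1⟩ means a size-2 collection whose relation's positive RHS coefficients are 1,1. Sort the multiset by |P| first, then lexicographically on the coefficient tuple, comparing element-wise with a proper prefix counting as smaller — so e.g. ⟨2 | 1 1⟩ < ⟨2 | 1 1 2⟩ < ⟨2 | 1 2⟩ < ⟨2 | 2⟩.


Primitive collections (20):

  • {1,3}:  v_{1} + v_{3} = 0  so sig = ⟨2 | 0⟩
  • {2,7}:  v_{2} + v_{7} = 0  so sig = ⟨2 | 0⟩
  • {4,8}:  v_{4} + v_{8} = 0  so sig = ⟨2 | 0⟩
  • {1,2}:  v_{1} + v_{2} = v_{8}  so sig = ⟨2 | 1⟩
  • {1,4}:  v_{1} + v_{4} = v_{7}  so sig = ⟨2 | 1⟩
  • {1,6}:  v_{1} + v_{6} = v_{4}  so sig = ⟨2 | 1⟩
  • {1,7}:  v_{1} + v_{7} = v_{5}  so sig = ⟨2 | 1⟩
  • {2,4}:  v_{2} + v_{4} = v_{3}  so sig = ⟨2 | 1⟩
  • {2,5}:  v_{2} + v_{5} = v_{1}  so sig = ⟨2 | 1⟩
  • {3,4}:  v_{3} + v_{4} = v_{6}  so sig = ⟨2 | 1⟩
  • {3,5}:  v_{3} + v_{5} = v_{7}  so sig = ⟨2 | 1⟩
  • {3,7}:  v_{3} + v_{7} = v_{4}  so sig = ⟨2 | 1⟩
  • {3,8}:  v_{3} + v_{8} = v_{2}  so sig = ⟨2 | 1⟩
  • {6,8}:  v_{6} + v_{8} = v_{3}  so sig = ⟨2 | 1⟩
  • {7,8}:  v_{7} + v_{8} = v_{1}  so sig = ⟨2 | 1⟩
  • {5,6}:  v_{5} + v_{6} = v_{4} + v_{7}  so sig = ⟨2 | 1 1⟩
  • {2,6}:  v_{2} + v_{6} = 2·v_{3}  so sig = ⟨2 | 2⟩
  • {4,5}:  v_{4} + v_{5} = 2·v_{7}  so sig = ⟨2 | 2⟩
  • {5,8}:  v_{5} + v_{8} = 2·v_{1}  so sig = ⟨2 | 2⟩
  • {6,7}:  v_{6} + v_{7} = 2·v_{4}  so sig = ⟨2 | 2⟩

Sorted signature multiset PRS(X):
    |P|=2: 20 collections, coeffs (), (), (), (1), (1), (1), (1), (1), (1), (1), (1), (1), (1), (1), (1), (1,1), (2), (2), (2), (2)


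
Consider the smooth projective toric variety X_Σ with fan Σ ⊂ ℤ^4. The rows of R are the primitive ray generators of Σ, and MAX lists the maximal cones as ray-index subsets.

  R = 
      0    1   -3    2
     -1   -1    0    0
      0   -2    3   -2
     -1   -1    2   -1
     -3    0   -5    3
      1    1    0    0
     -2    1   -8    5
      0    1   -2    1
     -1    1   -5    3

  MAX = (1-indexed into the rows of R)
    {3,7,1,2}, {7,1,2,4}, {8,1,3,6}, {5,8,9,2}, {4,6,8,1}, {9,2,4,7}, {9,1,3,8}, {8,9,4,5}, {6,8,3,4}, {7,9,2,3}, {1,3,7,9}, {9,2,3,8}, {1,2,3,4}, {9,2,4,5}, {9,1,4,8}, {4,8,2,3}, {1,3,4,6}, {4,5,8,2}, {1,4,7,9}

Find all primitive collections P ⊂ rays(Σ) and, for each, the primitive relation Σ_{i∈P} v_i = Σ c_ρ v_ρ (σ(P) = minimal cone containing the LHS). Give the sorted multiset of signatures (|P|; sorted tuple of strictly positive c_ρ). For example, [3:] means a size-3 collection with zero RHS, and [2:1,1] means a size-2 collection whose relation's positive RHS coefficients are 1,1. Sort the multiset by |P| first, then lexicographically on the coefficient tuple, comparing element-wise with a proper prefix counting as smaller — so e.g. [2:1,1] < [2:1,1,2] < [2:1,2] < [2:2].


Minimal non-faces — 14 found among 9 rays, 19 max cones:

  P = {2,6}:  v_{2} + v_{6} = 0  ⇒ sig = [2:]
  P = {6,7}:  v_{6} + v_{7} = v_{1} + v_{9}  ⇒ sig = [2:1,1]
  P = {6,9}:  v_{6} + v_{9} = v_{1} + v_{8}  ⇒ sig = [2:1,1]
  P = {5,6}:  v_{5} + v_{6} = v_{4} + v_{8} + v_{9}  ⇒ sig = [2:1,1,1]
  P = {5,7}:  v_{5} + v_{7} = v_{2} + v_{4} + 3·v_{9}  ⇒ sig = [2:1,1,3]
  P = {1,5}:  v_{1} + v_{5} = v_{4} + 2·v_{9}  ⇒ sig = [2:1,2]
  P = {3,5}:  v_{3} + v_{5} = 3·v_{2} + v_{8}  ⇒ sig = [2:1,3]
  P = {7,8}:  v_{7} + v_{8} = 2·v_{9}  ⇒ sig = [2:2]
  P = {1,2,8}:  v_{1} + v_{2} + v_{8} = v_{9}  ⇒ sig = [3:1]
  P = {1,2,9}:  v_{1} + v_{2} + v_{9} = v_{7}  ⇒ sig = [3:1]
  P = {3,4,7}:  v_{3} + v_{4} + v_{7} = v_{1} + 3·v_{2}  ⇒ sig = [3:1,3]
  P = {3,4,9}:  v_{3} + v_{4} + v_{9} = 2·v_{2}  ⇒ sig = [3:2]
  P = {1,3,4,8}:  v_{1} + v_{3} + v_{4} + v_{8} = v_{2}  ⇒ sig = [4:1]
  P = {2,4,8,9}:  v_{2} + v_{4} + v_{8} + v_{9} = v_{5}  ⇒ sig = [4:1]

so the primitive-relation signature multiset is
    [2:]
    [2:1,1]
    [2:1,1]
    [2:1,1,1]
    [2:1,1,3]
    [2:1,2]
    [2:1,3]
    [2:2]
    [3:1]
    [3:1]
    [3:1,3]
    [3:2]
    [4:1]
    [4:1]


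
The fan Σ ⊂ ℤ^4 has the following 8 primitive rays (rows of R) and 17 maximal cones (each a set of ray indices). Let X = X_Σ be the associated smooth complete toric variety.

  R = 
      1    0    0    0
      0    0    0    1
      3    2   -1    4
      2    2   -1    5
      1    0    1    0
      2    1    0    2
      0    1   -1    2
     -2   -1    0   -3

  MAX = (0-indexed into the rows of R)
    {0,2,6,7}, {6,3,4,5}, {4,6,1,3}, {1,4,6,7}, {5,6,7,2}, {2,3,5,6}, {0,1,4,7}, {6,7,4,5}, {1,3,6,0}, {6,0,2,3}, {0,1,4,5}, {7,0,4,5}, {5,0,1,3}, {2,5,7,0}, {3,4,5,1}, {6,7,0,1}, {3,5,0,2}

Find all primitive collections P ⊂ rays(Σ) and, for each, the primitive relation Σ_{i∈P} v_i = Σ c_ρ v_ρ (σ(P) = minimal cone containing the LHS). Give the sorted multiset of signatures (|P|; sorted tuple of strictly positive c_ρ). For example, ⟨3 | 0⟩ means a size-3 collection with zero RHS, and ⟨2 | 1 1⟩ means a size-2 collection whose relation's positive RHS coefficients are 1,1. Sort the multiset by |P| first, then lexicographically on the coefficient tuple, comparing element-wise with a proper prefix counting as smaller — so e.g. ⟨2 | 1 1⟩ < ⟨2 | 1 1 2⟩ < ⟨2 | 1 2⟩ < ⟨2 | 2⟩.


Primitive collections (8):

  P = {3,7}:  v_{3} + v_{7} = v_{6}  ⟹  sig = ⟨2 | 1⟩
  P = {1,2}:  v_{1} + v_{2} = v_{0} + v_{3}  ⟹  sig = ⟨2 | 1 1⟩
  P = {2,4}:  v_{2} + v_{4} = 2·v_{5}  ⟹  sig = ⟨2 | 2⟩
  P = {1,5,7}:  v_{1} + v_{5} + v_{7} = 0  ⟹  sig = ⟨3 | 0⟩
  P = {0,4,6}:  v_{0} + v_{4} + v_{6} = v_{5}  ⟹  sig = ⟨3 | 1⟩
  P = {0,5,6}:  v_{0} + v_{5} + v_{6} = v_{2}  ⟹  sig = ⟨3 | 1⟩
  P = {1,5,6}:  v_{1} + v_{5} + v_{6} = v_{3}  ⟹  sig = ⟨3 | 1⟩
  P = {0,3,4}:  v_{0} + v_{3} + v_{4} = v_{1} + 2·v_{5}  ⟹  sig = ⟨3 | 1 2⟩

Sorted signature multiset PRS(X):
{ ⟨2 | 1⟩,  ⟨2 | 1 1⟩,  ⟨2 | 2⟩,  ⟨3 | 0⟩,  ⟨3 | 1⟩ ×3,  ⟨3 | 1 2⟩ }


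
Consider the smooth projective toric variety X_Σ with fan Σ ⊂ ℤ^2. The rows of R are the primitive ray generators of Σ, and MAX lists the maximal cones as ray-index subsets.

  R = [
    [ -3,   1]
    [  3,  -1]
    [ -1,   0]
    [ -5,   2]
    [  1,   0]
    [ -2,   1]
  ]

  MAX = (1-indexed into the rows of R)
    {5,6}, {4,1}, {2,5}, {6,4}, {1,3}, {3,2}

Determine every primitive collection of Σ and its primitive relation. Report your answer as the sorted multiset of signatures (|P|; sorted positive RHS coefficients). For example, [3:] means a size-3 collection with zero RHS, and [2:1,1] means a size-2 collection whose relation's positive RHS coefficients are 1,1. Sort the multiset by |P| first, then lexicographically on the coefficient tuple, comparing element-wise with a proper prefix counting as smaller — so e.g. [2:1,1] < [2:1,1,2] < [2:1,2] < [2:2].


9 minimal non-faces of Δ(Σ) (on 6 rays):

  {1,2}:  v_{1} + v_{2} = 0  so sig = [2:]
  {3,5}:  v_{3} + v_{5} = 0  so sig = [2:]
  {1,5}:  v_{1} + v_{5} = v_{6}  so sig = [2:1]
  {1,6}:  v_{1} + v_{6} = v_{4}  so sig = [2:1]
  {2,4}:  v_{2} + v_{4} = v_{6}  so sig = [2:1]
  {2,6}:  v_{2} + v_{6} = v_{5}  so sig = [2:1]
  {3,6}:  v_{3} + v_{6} = v_{1}  so sig = [2:1]
  {3,4}:  v_{3} + v_{4} = 2·v_{1}  so sig = [2:2]
  {4,5}:  v_{4} + v_{5} = 2·v_{6}  so sig = [2:2]

Sorted signature multiset PRS(X):
{ [2:] ×2,  [2:1] ×5,  [2:2] ×2 }


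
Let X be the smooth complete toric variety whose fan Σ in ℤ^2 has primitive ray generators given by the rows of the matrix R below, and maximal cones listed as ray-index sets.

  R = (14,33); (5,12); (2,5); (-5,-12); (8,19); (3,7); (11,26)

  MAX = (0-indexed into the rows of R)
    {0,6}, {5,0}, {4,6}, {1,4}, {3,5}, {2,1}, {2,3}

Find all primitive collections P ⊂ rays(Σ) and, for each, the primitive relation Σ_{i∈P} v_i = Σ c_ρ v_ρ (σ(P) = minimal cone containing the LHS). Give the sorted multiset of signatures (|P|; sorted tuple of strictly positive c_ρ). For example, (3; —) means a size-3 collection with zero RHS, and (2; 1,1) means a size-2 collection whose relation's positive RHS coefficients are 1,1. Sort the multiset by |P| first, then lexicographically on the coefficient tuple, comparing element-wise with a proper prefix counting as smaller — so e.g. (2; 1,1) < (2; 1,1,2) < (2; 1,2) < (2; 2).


The 14 primitive collections of Σ (r=7, n=2):

  {1,3}:  v_{1} + v_{3} = 0  →  sig = (2; —)
  {1,5}:  v_{1} + v_{5} = v_{4}  →  sig = (2; 1)
  {2,5}:  v_{2} + v_{5} = v_{1}  →  sig = (2; 1)
  {3,4}:  v_{3} + v_{4} = v_{5}  →  sig = (2; 1)
  {4,5}:  v_{4} + v_{5} = v_{6}  →  sig = (2; 1)
  {5,6}:  v_{5} + v_{6} = v_{0}  →  sig = (2; 1)
  {0,1}:  v_{0} + v_{1} = v_{4} + v_{6}  →  sig = (2; 1,1)
  {2,6}:  v_{2} + v_{6} = v_{1} + v_{4}  →  sig = (2; 1,1)
  {0,2}:  v_{0} + v_{2} = 2·v_{4}  →  sig = (2; 2)
  {0,4}:  v_{0} + v_{4} = 2·v_{6}  →  sig = (2; 2)
  {1,6}:  v_{1} + v_{6} = 2·v_{4}  →  sig = (2; 2)
  {2,4}:  v_{2} + v_{4} = 2·v_{1}  →  sig = (2; 2)
  {3,6}:  v_{3} + v_{6} = 2·v_{5}  →  sig = (2; 2)
  {0,3}:  v_{0} + v_{3} = 3·v_{5}  →  sig = (2; 3)

Sorted signature multiset PRS(X):
{ (2; —),  (2; 1) ×5,  (2; 1,1) ×2,  (2; 2) ×5,  (2; 3) }


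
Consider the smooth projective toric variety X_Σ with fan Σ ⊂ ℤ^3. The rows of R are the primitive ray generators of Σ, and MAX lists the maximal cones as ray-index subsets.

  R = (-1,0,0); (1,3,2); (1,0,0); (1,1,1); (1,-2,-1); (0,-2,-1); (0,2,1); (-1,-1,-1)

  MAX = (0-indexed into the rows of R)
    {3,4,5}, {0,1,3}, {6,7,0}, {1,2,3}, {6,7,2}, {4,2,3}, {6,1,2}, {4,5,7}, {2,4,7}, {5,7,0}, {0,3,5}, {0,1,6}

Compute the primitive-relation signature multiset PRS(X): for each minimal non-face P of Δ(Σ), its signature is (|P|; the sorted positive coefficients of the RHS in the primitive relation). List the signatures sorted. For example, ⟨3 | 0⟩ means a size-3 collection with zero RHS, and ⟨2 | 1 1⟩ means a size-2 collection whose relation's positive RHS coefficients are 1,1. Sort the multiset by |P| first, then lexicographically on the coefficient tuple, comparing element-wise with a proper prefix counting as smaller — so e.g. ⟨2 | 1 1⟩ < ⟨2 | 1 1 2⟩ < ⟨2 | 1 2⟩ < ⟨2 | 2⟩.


10 minimal non-faces of Δ(Σ) (on 8 rays):

  P = {0,2}:  v_{0} + v_{2} = 0  so sig = ⟨2 | 0⟩
  P = {3,7}:  v_{3} + v_{7} = 0  so sig = ⟨2 | 0⟩
  P = {5,6}:  v_{5} + v_{6} = 0  so sig = ⟨2 | 0⟩
  P = {0,4}:  v_{0} + v_{4} = v_{5}  so sig = ⟨2 | 1⟩
  P = {1,5}:  v_{1} + v_{5} = v_{3}  so sig = ⟨2 | 1⟩
  P = {1,7}:  v_{1} + v_{7} = v_{6}  so sig = ⟨2 | 1⟩
  P = {2,5}:  v_{2} + v_{5} = v_{4}  so sig = ⟨2 | 1⟩
  P = {3,6}:  v_{3} + v_{6} = v_{1}  so sig = ⟨2 | 1⟩
  P = {4,6}:  v_{4} + v_{6} = v_{2}  so sig = ⟨2 | 1⟩
  P = {1,4}:  v_{1} + v_{4} = v_{2} + v_{3}  so sig = ⟨2 | 1 1⟩

Signatures (|P|; sorted positive RHS coefficients), sorted:
{ ⟨2 | 0⟩ ×3,  ⟨2 | 1⟩ ×6,  ⟨2 | 1 1⟩ }


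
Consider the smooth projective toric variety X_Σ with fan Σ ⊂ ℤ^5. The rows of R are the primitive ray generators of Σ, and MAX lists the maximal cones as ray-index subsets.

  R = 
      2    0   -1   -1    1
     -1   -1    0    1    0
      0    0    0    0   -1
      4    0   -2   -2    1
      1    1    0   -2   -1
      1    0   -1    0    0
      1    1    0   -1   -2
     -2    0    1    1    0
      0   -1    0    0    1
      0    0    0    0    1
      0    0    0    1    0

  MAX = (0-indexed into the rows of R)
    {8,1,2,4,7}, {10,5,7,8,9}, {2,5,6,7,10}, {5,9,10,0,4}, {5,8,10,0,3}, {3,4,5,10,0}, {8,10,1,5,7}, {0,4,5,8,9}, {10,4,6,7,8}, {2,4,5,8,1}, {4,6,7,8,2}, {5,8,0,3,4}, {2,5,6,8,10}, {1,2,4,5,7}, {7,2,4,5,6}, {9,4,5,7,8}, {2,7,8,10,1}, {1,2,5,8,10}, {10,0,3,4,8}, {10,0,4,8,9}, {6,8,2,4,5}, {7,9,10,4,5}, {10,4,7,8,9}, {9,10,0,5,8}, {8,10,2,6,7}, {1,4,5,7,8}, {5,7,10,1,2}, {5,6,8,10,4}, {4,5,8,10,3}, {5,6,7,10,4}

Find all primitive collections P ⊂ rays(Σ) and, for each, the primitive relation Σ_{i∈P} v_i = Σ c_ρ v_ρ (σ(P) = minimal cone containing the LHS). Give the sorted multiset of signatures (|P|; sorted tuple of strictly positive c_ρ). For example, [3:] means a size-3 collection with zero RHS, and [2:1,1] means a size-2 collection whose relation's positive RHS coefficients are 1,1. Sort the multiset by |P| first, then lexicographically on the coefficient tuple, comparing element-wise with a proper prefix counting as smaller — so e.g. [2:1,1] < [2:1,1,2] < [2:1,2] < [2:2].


Primitive collections (20):

  {2,9}:  v_{2} + v_{9} = 0  ⇒ sig = [2:]
  {0,7}:  v_{0} + v_{7} = v_{9}  ⇒ sig = [2:1]
  {3,7}:  v_{3} + v_{7} = v_{0}  ⇒ sig = [2:1]
  {0,1}:  v_{0} + v_{1} = v_{5} + v_{8}  ⇒ sig = [2:1,1]
  {6,9}:  v_{6} + v_{9} = v_{4} + v_{10}  ⇒ sig = [2:1,1]
  {1,9}:  v_{1} + v_{9} = v_{5} + v_{7} + v_{8}  ⇒ sig = [2:1,1,1]
  {0,2}:  v_{0} + v_{2} = v_{4} + v_{5} + v_{8} + v_{10}  ⇒ sig = [2:1,1,1,1]
  {0,6}:  v_{0} + v_{6} = 2·v_{4} + v_{5} + v_{8} + 2·v_{10}  ⇒ sig = [2:1,1,2,2]
  {1,3}:  v_{1} + v_{3} = v_{4} + 2·v_{5} + 2·v_{8} + v_{10}  ⇒ sig = [2:1,1,2,2]
  {1,6}:  v_{1} + v_{6} = 2·v_{2}  ⇒ sig = [2:2]
  {3,9}:  v_{3} + v_{9} = 2·v_{0}  ⇒ sig = [2:2]
  {2,3}:  v_{2} + v_{3} = 2·v_{4} + 2·v_{5} + 2·v_{8} + 2·v_{10}  ⇒ sig = [2:2,2,2,2]
  {3,6}:  v_{3} + v_{6} = 3·v_{4} + 2·v_{5} + 2·v_{8} + 3·v_{10}  ⇒ sig = [2:2,2,3,3]
  {1,4,10}:  v_{1} + v_{4} + v_{10} = v_{2}  ⇒ sig = [3:1]
  {2,4,10}:  v_{2} + v_{4} + v_{10} = v_{6}  ⇒ sig = [3:1]
  {2,5,7,8}:  v_{2} + v_{5} + v_{7} + v_{8} = v_{1}  ⇒ sig = [4:1]
  {5,6,7,8}:  v_{5} + v_{6} + v_{7} + v_{8} = v_{2}  ⇒ sig = [4:1]
  {4,5,7,8,10}:  v_{4} + v_{5} + v_{7} + v_{8} + v_{10} = 0  ⇒ sig = [5:]
  {0,4,5,8,10}:  v_{0} + v_{4} + v_{5} + v_{8} + v_{10} = v_{3}  ⇒ sig = [5:1]
  {4,5,8,9,10}:  v_{4} + v_{5} + v_{8} + v_{9} + v_{10} = v_{0}  ⇒ sig = [5:1]

Sorted signature multiset PRS(X):
    [2:]
    [2:1]
    [2:1]
    [2:1,1]
    [2:1,1]
    [2:1,1,1]
    [2:1,1,1,1]
    [2:1,1,2,2]
    [2:1,1,2,2]
    [2:2]
    [2:2]
    [2:2,2,2,2]
    [2:2,2,3,3]
    [3:1]
    [3:1]
    [4:1]
    [4:1]
    [5:]
    [5:1]
    [5:1]


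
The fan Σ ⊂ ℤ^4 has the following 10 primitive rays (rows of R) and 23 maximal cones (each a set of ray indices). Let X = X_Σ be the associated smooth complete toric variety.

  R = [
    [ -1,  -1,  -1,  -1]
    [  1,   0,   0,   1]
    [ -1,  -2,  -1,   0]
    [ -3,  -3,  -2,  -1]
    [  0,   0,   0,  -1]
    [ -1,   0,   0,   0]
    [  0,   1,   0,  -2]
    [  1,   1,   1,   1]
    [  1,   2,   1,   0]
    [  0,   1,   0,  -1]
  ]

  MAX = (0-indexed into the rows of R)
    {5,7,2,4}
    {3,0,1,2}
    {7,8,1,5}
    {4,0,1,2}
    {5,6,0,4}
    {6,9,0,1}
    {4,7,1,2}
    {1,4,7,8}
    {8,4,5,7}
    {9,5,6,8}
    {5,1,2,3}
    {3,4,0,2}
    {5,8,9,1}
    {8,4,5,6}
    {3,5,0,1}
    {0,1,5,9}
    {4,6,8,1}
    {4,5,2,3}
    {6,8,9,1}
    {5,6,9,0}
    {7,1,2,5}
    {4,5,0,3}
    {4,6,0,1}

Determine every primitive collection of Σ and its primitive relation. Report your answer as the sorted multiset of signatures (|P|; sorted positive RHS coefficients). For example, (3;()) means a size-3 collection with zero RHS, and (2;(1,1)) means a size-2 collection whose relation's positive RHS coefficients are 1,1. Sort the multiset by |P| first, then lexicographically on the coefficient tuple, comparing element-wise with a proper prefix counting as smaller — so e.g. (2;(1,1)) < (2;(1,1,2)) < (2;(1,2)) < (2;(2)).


16 collections generate NE(X_Σ); each relation:

  {0,7}:  v_{0} + v_{7} = 0  so sig = (2;())
  {2,8}:  v_{2} + v_{8} = 0  so sig = (2;())
  {0,8}:  v_{0} + v_{8} = v_{9}  so sig = (2;(1))
  {2,9}:  v_{2} + v_{9} = v_{0}  so sig = (2;(1))
  {4,9}:  v_{4} + v_{9} = v_{6}  so sig = (2;(1))
  {7,9}:  v_{7} + v_{9} = v_{8}  so sig = (2;(1))
  {2,6}:  v_{2} + v_{6} = v_{0} + v_{4}  so sig = (2;(1,1))
  {3,7}:  v_{3} + v_{7} = v_{2} + v_{5}  so sig = (2;(1,1))
  {3,8}:  v_{3} + v_{8} = v_{0} + v_{5}  so sig = (2;(1,1))
  {6,7}:  v_{6} + v_{7} = v_{4} + v_{8}  so sig = (2;(1,1))
  {3,6}:  v_{3} + v_{6} = 2·v_{0} + v_{4} + v_{5}  so sig = (2;(1,1,2))
  {3,9}:  v_{3} + v_{9} = 2·v_{0} + v_{5}  so sig = (2;(1,2))
  {1,4,5}:  v_{1} + v_{4} + v_{5} = 0  so sig = (3;())
  {0,2,5}:  v_{0} + v_{2} + v_{5} = v_{3}  so sig = (3;(1))
  {1,5,6}:  v_{1} + v_{5} + v_{6} = v_{9}  so sig = (3;(1))
  {1,3,4}:  v_{1} + v_{3} + v_{4} = v_{0} + v_{2}  so sig = (3;(1,1))

Signatures (|P|; sorted positive RHS coefficients), sorted:
    |P|=2: 12 collections, coeffs (), (), (1), (1), (1), (1), (1,1), (1,1), (1,1), (1,1), (1,1,2), (1,2)
    |P|=3: 4 collections, coeffs (), (1), (1), (1,1)


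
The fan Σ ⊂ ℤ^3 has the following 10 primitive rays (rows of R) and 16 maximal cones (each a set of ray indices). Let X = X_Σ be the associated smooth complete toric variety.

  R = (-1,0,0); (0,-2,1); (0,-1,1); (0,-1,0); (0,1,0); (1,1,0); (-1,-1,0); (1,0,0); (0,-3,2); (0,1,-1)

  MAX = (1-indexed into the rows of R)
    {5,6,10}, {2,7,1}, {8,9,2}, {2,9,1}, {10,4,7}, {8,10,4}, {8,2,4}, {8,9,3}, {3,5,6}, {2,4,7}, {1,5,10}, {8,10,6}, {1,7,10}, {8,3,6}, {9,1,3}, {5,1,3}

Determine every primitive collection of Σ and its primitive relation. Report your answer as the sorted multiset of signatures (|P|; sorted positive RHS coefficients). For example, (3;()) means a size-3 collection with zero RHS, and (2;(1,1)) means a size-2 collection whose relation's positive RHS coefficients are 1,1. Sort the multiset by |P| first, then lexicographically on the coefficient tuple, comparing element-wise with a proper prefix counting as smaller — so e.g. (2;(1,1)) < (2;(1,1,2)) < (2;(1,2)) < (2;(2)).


Δ(Σ) — 10 vertices, 21 min non-faces:

  • {1,8}:  v_{1} + v_{8} = 0  so sig = (2;())
  • {3,10}:  v_{3} + v_{10} = 0  so sig = (2;())
  • {4,5}:  v_{4} + v_{5} = 0  so sig = (2;())
  • {6,7}:  v_{6} + v_{7} = 0  so sig = (2;())
  • {1,4}:  v_{1} + v_{4} = v_{7}  so sig = (2;(1))
  • {1,6}:  v_{1} + v_{6} = v_{5}  so sig = (2;(1))
  • {2,3}:  v_{2} + v_{3} = v_{9}  so sig = (2;(1))
  • {2,5}:  v_{2} + v_{5} = v_{3}  so sig = (2;(1))
  • {2,10}:  v_{2} + v_{10} = v_{4}  so sig = (2;(1))
  • {3,4}:  v_{3} + v_{4} = v_{2}  so sig = (2;(1))
  • {4,6}:  v_{4} + v_{6} = v_{8}  so sig = (2;(1))
  • {5,7}:  v_{5} + v_{7} = v_{1}  so sig = (2;(1))
  • {5,8}:  v_{5} + v_{8} = v_{6}  so sig = (2;(1))
  • {7,8}:  v_{7} + v_{8} = v_{4}  so sig = (2;(1))
  • {9,10}:  v_{9} + v_{10} = v_{2}  so sig = (2;(1))
  • {2,6}:  v_{2} + v_{6} = v_{3} + v_{8}  so sig = (2;(1,1))
  • {3,7}:  v_{3} + v_{7} = v_{1} + v_{2}  so sig = (2;(1,1))
  • {6,9}:  v_{6} + v_{9} = 2·v_{3} + v_{8}  so sig = (2;(1,2))
  • {7,9}:  v_{7} + v_{9} = v_{1} + 2·v_{2}  so sig = (2;(1,2))
  • {4,9}:  v_{4} + v_{9} = 2·v_{2}  so sig = (2;(2))
  • {5,9}:  v_{5} + v_{9} = 2·v_{3}  so sig = (2;(2))

so the primitive-relation signature multiset is
{ (2;()) ×4,  (2;(1)) ×11,  (2;(1,1)) ×2,  (2;(1,2)) ×2,  (2;(2)) ×2 }


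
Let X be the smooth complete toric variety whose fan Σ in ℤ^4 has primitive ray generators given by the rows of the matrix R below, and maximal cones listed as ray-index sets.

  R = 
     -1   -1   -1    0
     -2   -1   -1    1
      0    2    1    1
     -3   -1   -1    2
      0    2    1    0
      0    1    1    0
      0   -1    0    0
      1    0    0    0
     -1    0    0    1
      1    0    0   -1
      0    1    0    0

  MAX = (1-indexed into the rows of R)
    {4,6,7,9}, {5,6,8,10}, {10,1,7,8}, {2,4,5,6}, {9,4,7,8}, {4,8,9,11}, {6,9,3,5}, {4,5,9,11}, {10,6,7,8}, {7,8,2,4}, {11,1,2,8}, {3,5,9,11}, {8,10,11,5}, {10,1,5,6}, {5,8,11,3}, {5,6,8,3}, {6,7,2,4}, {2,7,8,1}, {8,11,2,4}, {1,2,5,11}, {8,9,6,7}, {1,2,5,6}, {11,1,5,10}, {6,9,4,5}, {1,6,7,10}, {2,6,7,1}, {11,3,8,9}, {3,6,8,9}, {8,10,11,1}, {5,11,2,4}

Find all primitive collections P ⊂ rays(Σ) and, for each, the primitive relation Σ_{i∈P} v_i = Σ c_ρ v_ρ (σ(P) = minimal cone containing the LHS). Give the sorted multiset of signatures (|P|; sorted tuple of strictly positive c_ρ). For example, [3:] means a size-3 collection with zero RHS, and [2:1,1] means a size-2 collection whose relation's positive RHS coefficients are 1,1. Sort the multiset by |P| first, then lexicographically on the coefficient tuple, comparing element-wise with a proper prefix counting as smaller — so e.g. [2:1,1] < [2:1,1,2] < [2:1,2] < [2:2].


Δ(Σ) — 11 vertices, 21 min non-faces:

  • {7,11}:  v_{7} + v_{11} = 0  ⇒ sig = [2:]
  • {9,10}:  v_{9} + v_{10} = 0  ⇒ sig = [2:]
  • {1,9}:  v_{1} + v_{9} = v_{2}  ⇒ sig = [2:1]
  • {2,9}:  v_{2} + v_{9} = v_{4}  ⇒ sig = [2:1]
  • {2,10}:  v_{2} + v_{10} = v_{1}  ⇒ sig = [2:1]
  • {4,10}:  v_{4} + v_{10} = v_{2}  ⇒ sig = [2:1]
  • {5,7}:  v_{5} + v_{7} = v_{6}  ⇒ sig = [2:1]
  • {6,11}:  v_{6} + v_{11} = v_{5}  ⇒ sig = [2:1]
  • {1,3}:  v_{1} + v_{3} = v_{9} + v_{11}  ⇒ sig = [2:1,1]
  • {3,10}:  v_{3} + v_{10} = v_{5} + v_{8}  ⇒ sig = [2:1,1]
  • {3,7}:  v_{3} + v_{7} = v_{6} + v_{8} + v_{9}  ⇒ sig = [2:1,1,1]
  • {2,3}:  v_{2} + v_{3} = 2·v_{9} + v_{11}  ⇒ sig = [2:1,2]
  • {3,4}:  v_{3} + v_{4} = 3·v_{9} + v_{11}  ⇒ sig = [2:1,3]
  • {1,4}:  v_{1} + v_{4} = 2·v_{2}  ⇒ sig = [2:2]
  • {1,6,8}:  v_{1} + v_{6} + v_{8} = 0  ⇒ sig = [3:]
  • {1,5,8}:  v_{1} + v_{5} + v_{8} = v_{11}  ⇒ sig = [3:1]
  • {2,6,8}:  v_{2} + v_{6} + v_{8} = v_{9}  ⇒ sig = [3:1]
  • {5,8,9}:  v_{5} + v_{8} + v_{9} = v_{3}  ⇒ sig = [3:1]
  • {2,5,8}:  v_{2} + v_{5} + v_{8} = v_{9} + v_{11}  ⇒ sig = [3:1,1]
  • {4,5,8}:  v_{4} + v_{5} + v_{8} = 2·v_{9} + v_{11}  ⇒ sig = [3:1,2]
  • {4,6,8}:  v_{4} + v_{6} + v_{8} = 2·v_{9}  ⇒ sig = [3:2]

Sorted signature multiset PRS(X):
[[2:], [2:], [2:1], [2:1], [2:1], [2:1], [2:1], [2:1], [2:1,1], [2:1,1], [2:1,1,1], [2:1,2], [2:1,3], [2:2], [3:], [3:1], [3:1], [3:1], [3:1,1], [3:1,2], [3:2]]


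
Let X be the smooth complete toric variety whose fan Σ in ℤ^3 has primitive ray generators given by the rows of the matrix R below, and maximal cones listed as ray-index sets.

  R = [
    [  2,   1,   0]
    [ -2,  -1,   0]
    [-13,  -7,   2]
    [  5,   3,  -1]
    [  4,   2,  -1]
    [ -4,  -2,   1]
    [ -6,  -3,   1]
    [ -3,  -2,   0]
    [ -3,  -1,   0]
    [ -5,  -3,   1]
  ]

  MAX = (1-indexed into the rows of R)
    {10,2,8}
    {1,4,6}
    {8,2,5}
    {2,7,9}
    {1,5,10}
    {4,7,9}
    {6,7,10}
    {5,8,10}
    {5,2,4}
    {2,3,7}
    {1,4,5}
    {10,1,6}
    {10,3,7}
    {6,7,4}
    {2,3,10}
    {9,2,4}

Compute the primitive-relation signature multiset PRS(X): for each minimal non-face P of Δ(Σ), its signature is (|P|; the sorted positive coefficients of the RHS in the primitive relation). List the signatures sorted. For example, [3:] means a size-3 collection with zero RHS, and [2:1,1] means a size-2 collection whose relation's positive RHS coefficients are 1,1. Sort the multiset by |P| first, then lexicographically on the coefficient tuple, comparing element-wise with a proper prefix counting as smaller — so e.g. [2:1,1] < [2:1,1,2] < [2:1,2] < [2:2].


Minimal non-faces — 24 found among 10 rays, 16 max cones:

  • {1,2}:  v_{1} + v_{2} = 0  ⇒ sig = [2:]
  • {4,10}:  v_{4} + v_{10} = 0  ⇒ sig = [2:]
  • {5,6}:  v_{5} + v_{6} = 0  ⇒ sig = [2:]
  • {1,7}:  v_{1} + v_{7} = v_{6}  ⇒ sig = [2:1]
  • {2,6}:  v_{2} + v_{6} = v_{7}  ⇒ sig = [2:1]
  • {5,7}:  v_{5} + v_{7} = v_{2}  ⇒ sig = [2:1]
  • {1,3}:  v_{1} + v_{3} = v_{7} + v_{10}  ⇒ sig = [2:1,1]
  • {1,8}:  v_{1} + v_{8} = v_{5} + v_{10}  ⇒ sig = [2:1,1]
  • {1,9}:  v_{1} + v_{9} = v_{4} + v_{7}  ⇒ sig = [2:1,1]
  • {3,4}:  v_{3} + v_{4} = v_{2} + v_{7}  ⇒ sig = [2:1,1]
  • {4,8}:  v_{4} + v_{8} = v_{2} + v_{5}  ⇒ sig = [2:1,1]
  • {6,8}:  v_{6} + v_{8} = v_{2} + v_{10}  ⇒ sig = [2:1,1]
  • {9,10}:  v_{9} + v_{10} = v_{2} + v_{7}  ⇒ sig = [2:1,1]
  • {3,5}:  v_{3} + v_{5} = 2·v_{2} + v_{10}  ⇒ sig = [2:1,2]
  • {3,6}:  v_{3} + v_{6} = 2·v_{7} + v_{10}  ⇒ sig = [2:1,2]
  • {5,9}:  v_{5} + v_{9} = 2·v_{2} + v_{4}  ⇒ sig = [2:1,2]
  • {6,9}:  v_{6} + v_{9} = v_{4} + 2·v_{7}  ⇒ sig = [2:1,2]
  • {7,8}:  v_{7} + v_{8} = 2·v_{2} + v_{10}  ⇒ sig = [2:1,2]
  • {3,9}:  v_{3} + v_{9} = 2·v_{2} + 2·v_{7}  ⇒ sig = [2:2,2]
  • {3,8}:  v_{3} + v_{8} = 3·v_{2} + 2·v_{10}  ⇒ sig = [2:2,3]
  • {8,9}:  v_{8} + v_{9} = 3·v_{2}  ⇒ sig = [2:3]
  • {2,4,7}:  v_{2} + v_{4} + v_{7} = v_{9}  ⇒ sig = [3:1]
  • {2,5,10}:  v_{2} + v_{5} + v_{10} = v_{8}  ⇒ sig = [3:1]
  • {2,7,10}:  v_{2} + v_{7} + v_{10} = v_{3}  ⇒ sig = [3:1]

Signatures (|P|; sorted positive RHS coefficients), sorted:
    |P|=2: 21 collections, coeffs (), (), (), (1), (1), (1), (1,1), (1,1), (1,1), (1,1), (1,1), (1,1), (1,1), (1,2), (1,2), (1,2), (1,2), (1,2), (2,2), (2,3), (3)
    |P|=3: 3 collections, coeffs (1), (1), (1)


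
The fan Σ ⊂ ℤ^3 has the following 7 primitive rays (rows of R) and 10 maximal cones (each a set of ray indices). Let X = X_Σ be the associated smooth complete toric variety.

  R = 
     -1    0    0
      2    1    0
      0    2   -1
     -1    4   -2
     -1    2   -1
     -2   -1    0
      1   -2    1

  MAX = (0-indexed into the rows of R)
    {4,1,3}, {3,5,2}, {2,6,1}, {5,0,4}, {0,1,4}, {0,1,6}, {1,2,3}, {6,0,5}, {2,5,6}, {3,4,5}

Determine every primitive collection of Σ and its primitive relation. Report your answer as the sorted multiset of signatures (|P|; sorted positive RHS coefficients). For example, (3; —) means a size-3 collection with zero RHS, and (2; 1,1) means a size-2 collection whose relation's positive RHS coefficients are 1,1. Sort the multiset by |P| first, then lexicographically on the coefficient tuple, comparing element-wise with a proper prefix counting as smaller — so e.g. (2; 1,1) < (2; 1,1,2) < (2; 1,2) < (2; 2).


Primitive collections (6):

  • {1,5}:  v_{1} + v_{5} = 0 ; sig = (2; —)
  • {4,6}:  v_{4} + v_{6} = 0 ; sig = (2; —)
  • {0,2}:  v_{0} + v_{2} = v_{4} ; sig = (2; 1)
  • {2,4}:  v_{2} + v_{4} = v_{3} ; sig = (2; 1)
  • {3,6}:  v_{3} + v_{6} = v_{2} ; sig = (2; 1)
  • {0,3}:  v_{0} + v_{3} = 2·v_{4} ; sig = (2; 2)

so the primitive-relation signature multiset is
{ (2; —) ×2,  (2; 1) ×3,  (2; 2) }


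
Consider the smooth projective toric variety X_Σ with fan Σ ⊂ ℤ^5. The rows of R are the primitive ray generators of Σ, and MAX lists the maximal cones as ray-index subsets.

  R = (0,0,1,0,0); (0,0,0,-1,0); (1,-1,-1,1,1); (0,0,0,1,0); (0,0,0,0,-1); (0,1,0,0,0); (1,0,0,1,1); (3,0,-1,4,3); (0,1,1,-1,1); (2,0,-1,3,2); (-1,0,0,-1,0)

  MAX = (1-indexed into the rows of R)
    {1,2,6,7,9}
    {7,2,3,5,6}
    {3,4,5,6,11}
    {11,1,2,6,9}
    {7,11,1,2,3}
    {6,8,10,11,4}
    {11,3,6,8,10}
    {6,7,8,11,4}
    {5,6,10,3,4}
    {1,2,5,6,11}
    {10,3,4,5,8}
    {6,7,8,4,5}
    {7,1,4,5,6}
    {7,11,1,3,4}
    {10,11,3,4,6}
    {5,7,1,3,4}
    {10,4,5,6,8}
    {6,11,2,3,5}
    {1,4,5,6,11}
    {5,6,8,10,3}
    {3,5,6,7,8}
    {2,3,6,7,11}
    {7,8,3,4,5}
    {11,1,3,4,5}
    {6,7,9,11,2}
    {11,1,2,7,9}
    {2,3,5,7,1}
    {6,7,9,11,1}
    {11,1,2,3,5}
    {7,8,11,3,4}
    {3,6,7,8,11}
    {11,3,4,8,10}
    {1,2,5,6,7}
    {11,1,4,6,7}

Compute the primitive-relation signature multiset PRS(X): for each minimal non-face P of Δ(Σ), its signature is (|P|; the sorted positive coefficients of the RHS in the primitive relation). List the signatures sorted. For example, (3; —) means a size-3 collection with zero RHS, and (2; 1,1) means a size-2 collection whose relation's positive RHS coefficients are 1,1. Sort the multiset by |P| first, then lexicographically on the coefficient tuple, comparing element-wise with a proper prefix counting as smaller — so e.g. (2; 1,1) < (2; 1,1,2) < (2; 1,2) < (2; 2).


|primitive collections| = 18. Relations:

  P = {2,4}:  v_{2} + v_{4} = 0  →  sig = (2; —)
  P = {7,10}:  v_{7} + v_{10} = v_{8}  →  sig = (2; 1)
  P = {2,10}:  v_{2} + v_{10} = v_{3} + v_{6} + v_{7}  →  sig = (2; 1,1,1)
  P = {5,9}:  v_{5} + v_{9} = v_{1} + v_{2} + v_{6}  →  sig = (2; 1,1,1)
  P = {4,9}:  v_{4} + v_{9} = v_{1} + v_{6} + v_{7} + v_{11}  →  sig = (2; 1,1,1,1)
  P = {2,8}:  v_{2} + v_{8} = v_{3} + v_{6} + 2·v_{7}  →  sig = (2; 1,1,2)
  P = {3,9}:  v_{3} + v_{9} = v_{2} + 2·v_{7} + v_{11}  →  sig = (2; 1,1,2)
  P = {9,10}:  v_{9} + v_{10} = v_{6} + 3·v_{7} + v_{11}  →  sig = (2; 1,1,3)
  P = {8,9}:  v_{8} + v_{9} = v_{6} + 4·v_{7} + v_{11}  →  sig = (2; 1,1,4)
  P = {1,10}:  v_{1} + v_{10} = v_{4} + 2·v_{7}  →  sig = (2; 1,2)
  P = {1,8}:  v_{1} + v_{8} = v_{4} + 3·v_{7}  →  sig = (2; 1,3)
  P = {5,7,11}:  v_{5} + v_{7} + v_{11} = 0  →  sig = (3; —)
  P = {1,3,6}:  v_{1} + v_{3} + v_{6} = v_{7}  →  sig = (3; 1)
  P = {5,8,11}:  v_{5} + v_{8} + v_{11} = v_{10}  →  sig = (3; 1)
  P = {5,10,11}:  v_{5} + v_{10} + v_{11} = v_{3} + v_{4} + v_{6}  →  sig = (3; 1,1,1)
  P = {3,4,6,7}:  v_{3} + v_{4} + v_{6} + v_{7} = v_{10}  →  sig = (4; 1)
  P = {3,4,6,8}:  v_{3} + v_{4} + v_{6} + v_{8} = 2·v_{10}  →  sig = (4; 2)
  P = {1,2,6,7,11}:  v_{1} + v_{2} + v_{6} + v_{7} + v_{11} = v_{9}  →  sig = (5; 1)

Signatures (|P|; sorted positive RHS coefficients), sorted:
    (2; —)
    (2; 1)
    (2; 1,1,1)
    (2; 1,1,1)
    (2; 1,1,1,1)
    (2; 1,1,2)
    (2; 1,1,2)
    (2; 1,1,3)
    (2; 1,1,4)
    (2; 1,2)
    (2; 1,3)
    (3; —)
    (3; 1)
    (3; 1)
    (3; 1,1,1)
    (4; 1)
    (4; 2)
    (5; 1)
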